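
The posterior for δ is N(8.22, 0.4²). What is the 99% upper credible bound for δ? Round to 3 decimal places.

9.151

Need U with P(δ ≤ U) = 0.99: U = 8.22 + z_{0.01}·0.4.
z = 2.326; U = 8.22 + 2.326 × 0.4 = 9.151.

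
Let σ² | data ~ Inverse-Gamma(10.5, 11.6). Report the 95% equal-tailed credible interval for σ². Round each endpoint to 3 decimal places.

[0.654, 2.256]

Inverse-Gamma(10.5, 11.6) quantiles: F⁻¹(0.025) and F⁻¹(0.975).
Equivalently, 1/σ² ~ Gamma(10.5, rate = 11.6); invert its 0.975 and 0.025 quantiles.
Posterior mean ≈ 1.221, SD ≈ 0.419; a Normal approximation gives roughly [0.400, 2.042].
Exact: lower = 0.654; upper = 2.256.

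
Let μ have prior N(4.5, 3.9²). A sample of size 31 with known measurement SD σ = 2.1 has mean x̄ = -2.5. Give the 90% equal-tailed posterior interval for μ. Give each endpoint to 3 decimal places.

Posterior precision = 1/3.9² + 31/2.1² = 0.0657 + 7.0295 = 7.0952, so posterior SD = 0.3754.
Posterior mean = (4.5/3.9² + 31·-2.5/2.1²) / 7.0952 = -2.4351.
Interval: -2.4351 ± 1.645 × 0.3754 → [-3.053, -1.818].

[-3.053, -1.818]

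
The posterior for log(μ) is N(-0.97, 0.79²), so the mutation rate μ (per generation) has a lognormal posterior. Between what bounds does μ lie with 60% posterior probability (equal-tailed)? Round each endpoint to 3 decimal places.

[0.195, 0.737]

On the log scale the 60% interval is -0.97 ± 0.842 × 0.79 = [-1.6349, -0.3051].
Exponentiate: [e^-1.6349, e^-0.3051] = [0.195, 0.737].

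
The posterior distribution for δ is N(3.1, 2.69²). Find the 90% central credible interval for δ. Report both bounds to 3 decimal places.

[-1.325, 7.525]

The posterior is symmetric, so the 90% equal-tailed interval is δ = 3.1 ± z·2.69 with z = 1.645.
Half-width: 1.645 × 2.69 = 4.425.
3.1 − 4.425 = -1.325; 3.1 + 4.425 = 7.525.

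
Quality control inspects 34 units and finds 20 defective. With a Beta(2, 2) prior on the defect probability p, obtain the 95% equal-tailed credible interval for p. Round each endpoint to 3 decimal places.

[0.421, 0.729]

Posterior: Beta(2+20, 2+14) = Beta(22, 16).
Equal-tailed 95% interval: the 0.025 and 0.975 quantiles of Beta(22, 16).
Posterior mean ≈ 0.579, SD ≈ 0.079; a Normal approximation gives roughly [0.424, 0.734].
Exact: F⁻¹(0.025) = 0.421; F⁻¹(0.975) = 0.729.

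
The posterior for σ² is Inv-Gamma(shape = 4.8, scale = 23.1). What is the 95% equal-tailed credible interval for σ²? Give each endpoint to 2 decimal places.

[2.32, 15.27]

Inverse-Gamma(4.8, 23.1) quantiles: F⁻¹(0.025) and F⁻¹(0.975).
Equivalently, 1/σ² ~ Gamma(4.8, rate = 23.1); invert its 0.975 and 0.025 quantiles.
Posterior mean ≈ 6.08, SD ≈ 3.63; a Normal approximation gives roughly [-1.04, 13.20].
Exact: lower = 2.32; upper = 15.27.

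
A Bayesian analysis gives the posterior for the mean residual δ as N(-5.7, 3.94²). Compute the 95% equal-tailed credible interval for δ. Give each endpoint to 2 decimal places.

[-13.42, 2.02]

The posterior is symmetric, so the 95% equal-tailed interval is δ = -5.7 ± z·3.94 with z = 1.960.
Half-width: 1.960 × 3.94 = 7.72.
-5.7 − 7.72 = -13.42; -5.7 + 7.72 = 2.02.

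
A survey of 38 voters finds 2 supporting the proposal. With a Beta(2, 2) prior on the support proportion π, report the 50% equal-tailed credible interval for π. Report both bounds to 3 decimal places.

[0.062, 0.121]

Posterior: Beta(2+2, 2+36) = Beta(4, 38).
Equal-tailed 50% interval: the 0.25 and 0.75 quantiles of Beta(4, 38).
Posterior mean ≈ 0.095, SD ≈ 0.045; a Normal approximation gives roughly [0.065, 0.125].
Exact: F⁻¹(0.25) = 0.062; F⁻¹(0.75) = 0.121.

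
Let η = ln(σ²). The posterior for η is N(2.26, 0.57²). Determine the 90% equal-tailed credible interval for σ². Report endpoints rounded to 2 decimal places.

On the log scale the 90% interval is 2.26 ± 1.645 × 0.57 = [1.3224, 3.1976].
Exponentiate: [e^1.3224, e^3.1976] = [3.75, 24.47].

[3.75, 24.47]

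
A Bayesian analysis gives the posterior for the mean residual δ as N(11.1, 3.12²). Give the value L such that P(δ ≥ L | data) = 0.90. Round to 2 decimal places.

7.10

Need L with P(δ ≥ L) = 0.90: L = 11.1 − z_{0.1}·3.12.
z = 1.282; L = 11.1 − 1.282 × 3.12 = 7.10.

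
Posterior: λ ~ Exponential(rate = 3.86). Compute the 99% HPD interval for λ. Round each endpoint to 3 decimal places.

[0.000, 1.193]

The exponential density is strictly decreasing on [0, ∞), so the HPD interval is anchored at 0: [0, q] with P(λ ≤ q) = 0.99.
q = −ln(1 − 0.99) / 3.86 = 4.6052 / 3.86 = 1.193.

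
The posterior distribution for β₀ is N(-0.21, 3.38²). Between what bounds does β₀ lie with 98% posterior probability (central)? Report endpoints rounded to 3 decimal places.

The posterior is symmetric, so the 98% equal-tailed interval is β₀ = -0.21 ± z·3.38 with z = 2.326.
Half-width: 2.326 × 3.38 = 7.863.
-0.21 − 7.863 = -8.073; -0.21 + 7.863 = 7.653.

[-8.073, 7.653]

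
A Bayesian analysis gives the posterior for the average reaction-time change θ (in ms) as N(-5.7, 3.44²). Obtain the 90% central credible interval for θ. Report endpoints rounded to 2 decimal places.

[-11.36, -0.04]

The posterior is symmetric, so the 90% equal-tailed interval is θ = -5.7 ± z·3.44 with z = 1.645.
Half-width: 1.645 × 3.44 = 5.66.
-5.7 − 5.66 = -11.36; -5.7 + 5.66 = -0.04.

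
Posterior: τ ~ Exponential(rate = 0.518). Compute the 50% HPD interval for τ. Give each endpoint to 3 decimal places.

The exponential density is strictly decreasing on [0, ∞), so the HPD interval is anchored at 0: [0, q] with P(τ ≤ q) = 0.50.
q = −ln(1 − 0.50) / 0.518 = 0.6931 / 0.518 = 1.338.

[0.000, 1.338]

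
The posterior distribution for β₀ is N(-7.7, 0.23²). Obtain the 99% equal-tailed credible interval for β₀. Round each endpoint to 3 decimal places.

The posterior is symmetric, so the 99% equal-tailed interval is β₀ = -7.7 ± z·0.23 with z = 2.576.
Half-width: 2.576 × 0.23 = 0.592.
-7.7 − 0.592 = -8.292; -7.7 + 0.592 = -7.108.

[-8.292, -7.108]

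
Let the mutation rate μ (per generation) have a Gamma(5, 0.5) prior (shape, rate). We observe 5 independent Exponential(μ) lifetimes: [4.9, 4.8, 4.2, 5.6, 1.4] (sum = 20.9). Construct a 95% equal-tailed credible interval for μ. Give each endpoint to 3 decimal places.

[0.224, 0.798]

Posterior: Gamma(5+5, 0.5+20.9) = Gamma(10, 21.4) (shape, rate).
Equal-tailed 95% interval: Gamma(10, 21.4) quantiles at 0.025 and 0.975.
Posterior mean ≈ 0.467, SD ≈ 0.148; a Normal approximation gives roughly [0.178, 0.757].
Exact: lower = 0.224; upper = 0.798.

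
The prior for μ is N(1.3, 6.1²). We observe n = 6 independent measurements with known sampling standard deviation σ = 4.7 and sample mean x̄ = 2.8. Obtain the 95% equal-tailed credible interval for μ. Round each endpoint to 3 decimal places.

[-0.922, 6.252]

Posterior precision = 1/6.1² + 6/4.7² = 0.0269 + 0.2716 = 0.2985, so posterior SD = 1.8304.
Posterior mean = (1.3/6.1² + 6·2.8/4.7²) / 0.2985 = 2.6649.
Interval: 2.6649 ± 1.960 × 1.8304 → [-0.922, 6.252].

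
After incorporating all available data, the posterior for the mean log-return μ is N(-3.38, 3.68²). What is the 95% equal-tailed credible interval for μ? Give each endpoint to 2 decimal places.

The posterior is symmetric, so the 95% equal-tailed interval is μ = -3.38 ± z·3.68 with z = 1.960.
Half-width: 1.960 × 3.68 = 7.21.
-3.38 − 7.21 = -10.59; -3.38 + 7.21 = 3.83.

[-10.59, 3.83]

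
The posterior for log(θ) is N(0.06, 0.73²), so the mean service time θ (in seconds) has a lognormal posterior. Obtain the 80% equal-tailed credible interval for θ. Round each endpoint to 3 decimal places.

On the log scale the 80% interval is 0.06 ± 1.282 × 0.73 = [-0.8755, 0.9955].
Exponentiate: [e^-0.8755, e^0.9955] = [0.417, 2.706].

[0.417, 2.706]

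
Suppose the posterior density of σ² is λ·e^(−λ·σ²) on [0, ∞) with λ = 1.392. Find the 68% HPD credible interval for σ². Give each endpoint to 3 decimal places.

[0.000, 0.819]

The exponential density is strictly decreasing on [0, ∞), so the HPD interval is anchored at 0: [0, q] with P(σ² ≤ q) = 0.68.
q = −ln(1 − 0.68) / 1.392 = 1.1394 / 1.392 = 0.819.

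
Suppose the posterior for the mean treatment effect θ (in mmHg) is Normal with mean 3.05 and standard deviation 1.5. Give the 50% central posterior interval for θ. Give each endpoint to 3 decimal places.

[2.038, 4.062]

The posterior is symmetric, so the 50% equal-tailed interval is θ = 3.05 ± z·1.5 with z = 0.674.
Half-width: 0.674 × 1.5 = 1.012.
3.05 − 1.012 = 2.038; 3.05 + 1.012 = 4.062.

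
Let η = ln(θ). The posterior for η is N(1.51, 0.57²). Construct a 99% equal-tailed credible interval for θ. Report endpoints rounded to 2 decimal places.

[1.04, 19.65]

On the log scale the 99% interval is 1.51 ± 2.576 × 0.57 = [0.0418, 2.9782].
Exponentiate: [e^0.0418, e^2.9782] = [1.04, 19.65].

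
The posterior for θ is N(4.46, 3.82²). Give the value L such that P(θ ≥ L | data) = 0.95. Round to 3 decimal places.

Need L with P(θ ≥ L) = 0.95: L = 4.46 − z_{0.05}·3.82.
z = 1.645; L = 4.46 − 1.645 × 3.82 = -1.823.

-1.823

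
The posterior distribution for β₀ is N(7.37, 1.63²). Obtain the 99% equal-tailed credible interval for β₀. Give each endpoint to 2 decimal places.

The posterior is symmetric, so the 99% equal-tailed interval is β₀ = 7.37 ± z·1.63 with z = 2.576.
Half-width: 2.576 × 1.63 = 4.20.
7.37 − 4.20 = 3.17; 7.37 + 4.20 = 11.57.

[3.17, 11.57]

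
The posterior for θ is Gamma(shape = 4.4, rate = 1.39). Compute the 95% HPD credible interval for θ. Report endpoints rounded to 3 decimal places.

[0.649, 6.149]

The posterior is unimodal and skewed, so the HPD interval has equal density at both endpoints and is the shortest 95% interval.
Solving f(0.649) = f(6.149) with F(6.149) − F(0.649) = 0.95 gives [0.649, 6.149].
For comparison, the equal-tailed interval is [0.933, 6.737]; the HPD is narrower and shifted toward the mode.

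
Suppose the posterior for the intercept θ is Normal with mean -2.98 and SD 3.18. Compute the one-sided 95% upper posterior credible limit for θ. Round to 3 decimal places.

2.251

Need U with P(θ ≤ U) = 0.95: U = -2.98 + z_{0.05}·3.18.
z = 1.645; U = -2.98 + 1.645 × 3.18 = 2.251.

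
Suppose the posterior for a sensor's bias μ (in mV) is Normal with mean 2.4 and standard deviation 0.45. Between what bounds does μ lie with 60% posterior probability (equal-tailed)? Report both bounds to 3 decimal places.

The posterior is symmetric, so the 60% equal-tailed interval is μ = 2.4 ± z·0.45 with z = 0.842.
Half-width: 0.842 × 0.45 = 0.379.
2.4 − 0.379 = 2.021; 2.4 + 0.379 = 2.779.

[2.021, 2.779]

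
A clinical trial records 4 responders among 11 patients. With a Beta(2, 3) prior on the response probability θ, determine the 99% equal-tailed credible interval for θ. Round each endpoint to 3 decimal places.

Posterior: Beta(2+4, 3+7) = Beta(6, 10).
Equal-tailed 99% interval: the 0.005 and 0.995 quantiles of Beta(6, 10).
Posterior mean ≈ 0.375, SD ≈ 0.117; a Normal approximation gives roughly [0.073, 0.677].
Exact: F⁻¹(0.005) = 0.117; F⁻¹(0.995) = 0.688.

[0.117, 0.688]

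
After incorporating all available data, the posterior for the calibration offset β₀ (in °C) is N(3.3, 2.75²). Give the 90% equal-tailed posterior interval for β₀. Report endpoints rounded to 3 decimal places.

[-1.223, 7.823]

The posterior is symmetric, so the 90% equal-tailed interval is β₀ = 3.3 ± z·2.75 with z = 1.645.
Half-width: 1.645 × 2.75 = 4.523.
3.3 − 4.523 = -1.223; 3.3 + 4.523 = 7.823.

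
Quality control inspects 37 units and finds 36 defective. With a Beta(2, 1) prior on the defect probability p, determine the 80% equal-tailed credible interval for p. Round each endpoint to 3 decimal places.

Posterior: Beta(2+36, 1+1) = Beta(38, 2).
Equal-tailed 80% interval: the 0.1 and 0.9 quantiles of Beta(38, 2).
Posterior mean ≈ 0.950, SD ≈ 0.034; a Normal approximation gives roughly [0.906, 0.994].
Exact: F⁻¹(0.1) = 0.904; F⁻¹(0.9) = 0.986.

[0.904, 0.986]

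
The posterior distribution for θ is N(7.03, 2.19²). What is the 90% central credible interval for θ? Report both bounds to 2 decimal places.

[3.43, 10.63]

The posterior is symmetric, so the 90% equal-tailed interval is θ = 7.03 ± z·2.19 with z = 1.645.
Half-width: 1.645 × 2.19 = 3.60.
7.03 − 3.60 = 3.43; 7.03 + 3.60 = 10.63.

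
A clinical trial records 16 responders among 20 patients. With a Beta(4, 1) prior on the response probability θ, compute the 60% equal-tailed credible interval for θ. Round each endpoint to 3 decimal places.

[0.736, 0.869]

Posterior: Beta(4+16, 1+4) = Beta(20, 5).
Equal-tailed 60% interval: the 0.2 and 0.8 quantiles of Beta(20, 5).
Posterior mean ≈ 0.800, SD ≈ 0.078; a Normal approximation gives roughly [0.734, 0.866].
Exact: F⁻¹(0.2) = 0.736; F⁻¹(0.8) = 0.869.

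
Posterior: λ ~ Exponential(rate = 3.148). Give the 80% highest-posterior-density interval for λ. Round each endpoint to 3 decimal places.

The exponential density is strictly decreasing on [0, ∞), so the HPD interval is anchored at 0: [0, q] with P(λ ≤ q) = 0.80.
q = −ln(1 − 0.80) / 3.148 = 1.6094 / 3.148 = 0.511.

[0.000, 0.511]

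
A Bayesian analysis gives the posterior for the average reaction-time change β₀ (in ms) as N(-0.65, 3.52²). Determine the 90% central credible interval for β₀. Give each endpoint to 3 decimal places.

[-6.440, 5.140]

The posterior is symmetric, so the 90% equal-tailed interval is β₀ = -0.65 ± z·3.52 with z = 1.645.
Half-width: 1.645 × 3.52 = 5.790.
-0.65 − 5.790 = -6.440; -0.65 + 5.790 = 5.140.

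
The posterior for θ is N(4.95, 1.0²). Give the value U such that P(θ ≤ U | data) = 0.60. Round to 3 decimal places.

Need U with P(θ ≤ U) = 0.60: U = 4.95 + z_{0.4}·1.0.
z = 0.253; U = 4.95 + 0.253 × 1.0 = 5.203.

5.203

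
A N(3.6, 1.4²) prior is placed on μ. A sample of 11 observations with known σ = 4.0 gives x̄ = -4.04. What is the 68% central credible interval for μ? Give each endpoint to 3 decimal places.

Posterior precision = 1/1.4² + 11/4.0² = 0.5102 + 0.6875 = 1.1977, so posterior SD = 0.9137.
Posterior mean = (3.6/1.4² + 11·-4.04/4.0²) / 1.1977 = -0.7855.
Interval: -0.7855 ± 0.994 × 0.9137 → [-1.694, 0.123].

[-1.694, 0.123]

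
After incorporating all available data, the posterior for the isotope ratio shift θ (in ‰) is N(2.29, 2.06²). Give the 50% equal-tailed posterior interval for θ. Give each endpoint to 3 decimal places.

[0.901, 3.679]

The posterior is symmetric, so the 50% equal-tailed interval is θ = 2.29 ± z·2.06 with z = 0.674.
Half-width: 0.674 × 2.06 = 1.389.
2.29 − 1.389 = 0.901; 2.29 + 1.389 = 3.679.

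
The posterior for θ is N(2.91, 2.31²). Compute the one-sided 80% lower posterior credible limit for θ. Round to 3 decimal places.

0.966

Need L with P(θ ≥ L) = 0.80: L = 2.91 − z_{0.2}·2.31.
z = 0.842; L = 2.91 − 0.842 × 2.31 = 0.966.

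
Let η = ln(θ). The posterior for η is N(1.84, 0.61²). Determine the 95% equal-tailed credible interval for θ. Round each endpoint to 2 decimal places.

[1.90, 20.81]

On the log scale the 95% interval is 1.84 ± 1.960 × 0.61 = [0.6444, 3.0356].
Exponentiate: [e^0.6444, e^3.0356] = [1.90, 20.81].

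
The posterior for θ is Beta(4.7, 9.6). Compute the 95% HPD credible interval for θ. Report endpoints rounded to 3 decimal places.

[0.107, 0.563]

The posterior is unimodal and skewed, so the HPD interval has equal density at both endpoints and is the shortest 95% interval.
Solving f(0.107) = f(0.563) with F(0.563) − F(0.107) = 0.95 gives [0.107, 0.563].
For comparison, the equal-tailed interval is [0.121, 0.582]; the HPD is narrower and shifted toward the mode.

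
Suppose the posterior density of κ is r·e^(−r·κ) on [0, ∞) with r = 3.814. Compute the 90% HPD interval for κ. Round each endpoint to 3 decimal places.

[0.000, 0.604]

The exponential density is strictly decreasing on [0, ∞), so the HPD interval is anchored at 0: [0, q] with P(κ ≤ q) = 0.90.
q = −ln(1 − 0.90) / 3.814 = 2.3026 / 3.814 = 0.604.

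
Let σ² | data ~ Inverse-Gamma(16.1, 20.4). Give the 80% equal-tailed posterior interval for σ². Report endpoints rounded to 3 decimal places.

[0.953, 1.818]

Inverse-Gamma(16.1, 20.4) quantiles: F⁻¹(0.1) and F⁻¹(0.9).
Equivalently, 1/σ² ~ Gamma(16.1, rate = 20.4); invert its 0.9 and 0.1 quantiles.
Posterior mean ≈ 1.351, SD ≈ 0.360; a Normal approximation gives roughly [0.890, 1.812].
Exact: lower = 0.953; upper = 1.818.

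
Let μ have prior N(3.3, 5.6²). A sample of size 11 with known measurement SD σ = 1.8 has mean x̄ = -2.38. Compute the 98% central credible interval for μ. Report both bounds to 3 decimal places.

[-3.584, -1.070]

Posterior precision = 1/5.6² + 11/1.8² = 0.0319 + 3.3951 = 3.4269, so posterior SD = 0.5402.
Posterior mean = (3.3/5.6² + 11·-2.38/1.8²) / 3.4269 = -2.3271.
Interval: -2.3271 ± 2.326 × 0.5402 → [-3.584, -1.070].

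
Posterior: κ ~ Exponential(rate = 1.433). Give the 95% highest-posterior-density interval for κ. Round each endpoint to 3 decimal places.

The exponential density is strictly decreasing on [0, ∞), so the HPD interval is anchored at 0: [0, q] with P(κ ≤ q) = 0.95.
q = −ln(1 − 0.95) / 1.433 = 2.9957 / 1.433 = 2.091.

[0.000, 2.091]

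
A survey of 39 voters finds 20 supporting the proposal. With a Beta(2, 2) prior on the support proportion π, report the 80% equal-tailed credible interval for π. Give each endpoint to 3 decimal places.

[0.414, 0.609]

Posterior: Beta(2+20, 2+19) = Beta(22, 21).
Equal-tailed 80% interval: the 0.1 and 0.9 quantiles of Beta(22, 21).
Posterior mean ≈ 0.512, SD ≈ 0.075; a Normal approximation gives roughly [0.415, 0.608].
Exact: F⁻¹(0.1) = 0.414; F⁻¹(0.9) = 0.609.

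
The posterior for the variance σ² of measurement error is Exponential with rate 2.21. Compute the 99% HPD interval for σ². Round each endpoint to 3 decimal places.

[0.000, 2.084]

The exponential density is strictly decreasing on [0, ∞), so the HPD interval is anchored at 0: [0, q] with P(σ² ≤ q) = 0.99.
q = −ln(1 − 0.99) / 2.21 = 4.6052 / 2.21 = 2.084.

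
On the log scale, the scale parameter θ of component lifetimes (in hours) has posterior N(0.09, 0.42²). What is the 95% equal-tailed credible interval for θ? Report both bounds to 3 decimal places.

[0.480, 2.492]

On the log scale the 95% interval is 0.09 ± 1.960 × 0.42 = [-0.7332, 0.9132].
Exponentiate: [e^-0.7332, e^0.9132] = [0.480, 2.492].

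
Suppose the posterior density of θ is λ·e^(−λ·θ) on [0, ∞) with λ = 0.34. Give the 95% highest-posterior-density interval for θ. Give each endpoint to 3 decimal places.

The exponential density is strictly decreasing on [0, ∞), so the HPD interval is anchored at 0: [0, q] with P(θ ≤ q) = 0.95.
q = −ln(1 − 0.95) / 0.34 = 2.9957 / 0.34 = 8.811.

[0.000, 8.811]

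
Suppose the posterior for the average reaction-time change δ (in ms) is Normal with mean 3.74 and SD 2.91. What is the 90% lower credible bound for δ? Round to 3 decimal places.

0.011

Need L with P(δ ≥ L) = 0.90: L = 3.74 − z_{0.1}·2.91.
z = 1.282; L = 3.74 − 1.282 × 2.91 = 0.011.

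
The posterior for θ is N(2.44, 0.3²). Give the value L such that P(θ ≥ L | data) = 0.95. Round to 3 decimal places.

1.947

Need L with P(θ ≥ L) = 0.95: L = 2.44 − z_{0.05}·0.3.
z = 1.645; L = 2.44 − 1.645 × 0.3 = 1.947.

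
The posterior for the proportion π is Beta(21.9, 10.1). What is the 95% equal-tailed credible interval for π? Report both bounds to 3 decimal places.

Posterior: Beta(21.9, 10.1).
Equal-tailed 95% interval: the 0.025 and 0.975 quantiles of Beta(21.9, 10.1).
Posterior mean ≈ 0.684, SD ≈ 0.081; a Normal approximation gives roughly [0.526, 0.843].
Exact: F⁻¹(0.025) = 0.516; F⁻¹(0.975) = 0.831.

[0.516, 0.831]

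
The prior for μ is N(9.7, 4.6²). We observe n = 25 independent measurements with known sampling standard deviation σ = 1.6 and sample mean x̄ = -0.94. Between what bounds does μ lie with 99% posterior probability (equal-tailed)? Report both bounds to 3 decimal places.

Posterior precision = 1/4.6² + 25/1.6² = 0.0473 + 9.7656 = 9.8129, so posterior SD = 0.3192.
Posterior mean = (9.7/4.6² + 25·-0.94/1.6²) / 9.8129 = -0.8888.
Interval: -0.8888 ± 2.576 × 0.3192 → [-1.711, -0.066].

[-1.711, -0.066]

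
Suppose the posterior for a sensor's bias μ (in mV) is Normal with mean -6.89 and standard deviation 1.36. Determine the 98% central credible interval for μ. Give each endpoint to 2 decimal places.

The posterior is symmetric, so the 98% equal-tailed interval is μ = -6.89 ± z·1.36 with z = 2.326.
Half-width: 2.326 × 1.36 = 3.16.
-6.89 − 3.16 = -10.05; -6.89 + 3.16 = -3.73.

[-10.05, -3.73]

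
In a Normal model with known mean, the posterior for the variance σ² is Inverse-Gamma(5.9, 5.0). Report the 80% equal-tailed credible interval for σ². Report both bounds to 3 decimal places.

[0.547, 1.624]

Inverse-Gamma(5.9, 5.0) quantiles: F⁻¹(0.1) and F⁻¹(0.9).
Equivalently, 1/σ² ~ Gamma(5.9, rate = 5.0); invert its 0.9 and 0.1 quantiles.
Posterior mean ≈ 1.020, SD ≈ 0.517; a Normal approximation gives roughly [0.358, 1.683].
Exact: lower = 0.547; upper = 1.624.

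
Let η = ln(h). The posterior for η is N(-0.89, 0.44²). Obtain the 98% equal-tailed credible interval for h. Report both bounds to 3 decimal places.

[0.148, 1.143]

On the log scale the 98% interval is -0.89 ± 2.326 × 0.44 = [-1.9136, 0.1336].
Exponentiate: [e^-1.9136, e^0.1336] = [0.148, 1.143].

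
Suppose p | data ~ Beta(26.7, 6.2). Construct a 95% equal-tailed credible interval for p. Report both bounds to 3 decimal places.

[0.664, 0.924]

Posterior: Beta(26.7, 6.2).
Equal-tailed 95% interval: the 0.025 and 0.975 quantiles of Beta(26.7, 6.2).
Posterior mean ≈ 0.812, SD ≈ 0.067; a Normal approximation gives roughly [0.680, 0.943].
Exact: F⁻¹(0.025) = 0.664; F⁻¹(0.975) = 0.924.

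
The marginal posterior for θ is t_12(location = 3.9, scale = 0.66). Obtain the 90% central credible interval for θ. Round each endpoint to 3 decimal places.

[2.724, 5.076]

The t_12 distribution is symmetric; the 90% interval is 3.9 ± t·0.66 with t_{0.95,12} = 1.782.
Half-width: 1.782 × 0.66 = 1.176.
3.9 − 1.176 = 2.724; 3.9 + 1.176 = 5.076.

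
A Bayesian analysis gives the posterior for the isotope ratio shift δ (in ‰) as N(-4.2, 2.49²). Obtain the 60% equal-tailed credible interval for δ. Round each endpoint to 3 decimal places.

[-6.296, -2.104]

The posterior is symmetric, so the 60% equal-tailed interval is δ = -4.2 ± z·2.49 with z = 0.842.
Half-width: 0.842 × 2.49 = 2.096.
-4.2 − 2.096 = -6.296; -4.2 + 2.096 = -2.104.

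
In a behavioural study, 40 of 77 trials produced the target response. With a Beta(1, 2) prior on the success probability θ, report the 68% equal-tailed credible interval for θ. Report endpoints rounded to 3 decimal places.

Posterior: Beta(1+40, 2+37) = Beta(41, 39).
Equal-tailed 68% interval: the 0.16 and 0.84 quantiles of Beta(41, 39).
Posterior mean ≈ 0.512, SD ≈ 0.056; a Normal approximation gives roughly [0.457, 0.568].
Exact: F⁻¹(0.16) = 0.457; F⁻¹(0.84) = 0.568.

[0.457, 0.568]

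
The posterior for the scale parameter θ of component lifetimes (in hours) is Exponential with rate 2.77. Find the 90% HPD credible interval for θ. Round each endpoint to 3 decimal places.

The exponential density is strictly decreasing on [0, ∞), so the HPD interval is anchored at 0: [0, q] with P(θ ≤ q) = 0.90.
q = −ln(1 − 0.90) / 2.77 = 2.3026 / 2.77 = 0.831.

[0.000, 0.831]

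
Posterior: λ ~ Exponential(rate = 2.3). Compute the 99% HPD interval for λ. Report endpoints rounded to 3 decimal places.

The exponential density is strictly decreasing on [0, ∞), so the HPD interval is anchored at 0: [0, q] with P(λ ≤ q) = 0.99.
q = −ln(1 − 0.99) / 2.3 = 4.6052 / 2.3 = 2.002.

[0.000, 2.002]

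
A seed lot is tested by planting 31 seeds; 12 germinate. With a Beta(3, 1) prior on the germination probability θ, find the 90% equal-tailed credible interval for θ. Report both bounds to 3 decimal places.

Posterior: Beta(3+12, 1+19) = Beta(15, 20).
Equal-tailed 90% interval: the 0.05 and 0.95 quantiles of Beta(15, 20).
Posterior mean ≈ 0.429, SD ≈ 0.082; a Normal approximation gives roughly [0.293, 0.564].
Exact: F⁻¹(0.05) = 0.295; F⁻¹(0.95) = 0.567.

[0.295, 0.567]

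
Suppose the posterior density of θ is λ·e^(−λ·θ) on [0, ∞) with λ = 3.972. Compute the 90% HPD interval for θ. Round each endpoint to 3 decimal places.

[0.000, 0.580]

The exponential density is strictly decreasing on [0, ∞), so the HPD interval is anchored at 0: [0, q] with P(θ ≤ q) = 0.90.
q = −ln(1 − 0.90) / 3.972 = 2.3026 / 3.972 = 0.580.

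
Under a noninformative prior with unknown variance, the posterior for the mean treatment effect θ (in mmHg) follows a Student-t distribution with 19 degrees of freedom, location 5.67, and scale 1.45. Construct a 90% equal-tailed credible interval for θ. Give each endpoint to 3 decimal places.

[3.163, 8.177]

The t_19 distribution is symmetric; the 90% interval is 5.67 ± t·1.45 with t_{0.95,19} = 1.729.
Half-width: 1.729 × 1.45 = 2.507.
5.67 − 2.507 = 3.163; 5.67 + 2.507 = 8.177.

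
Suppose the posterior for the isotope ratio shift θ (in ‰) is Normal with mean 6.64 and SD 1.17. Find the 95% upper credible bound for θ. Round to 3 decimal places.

Need U with P(θ ≤ U) = 0.95: U = 6.64 + z_{0.05}·1.17.
z = 1.645; U = 6.64 + 1.645 × 1.17 = 8.564.

8.564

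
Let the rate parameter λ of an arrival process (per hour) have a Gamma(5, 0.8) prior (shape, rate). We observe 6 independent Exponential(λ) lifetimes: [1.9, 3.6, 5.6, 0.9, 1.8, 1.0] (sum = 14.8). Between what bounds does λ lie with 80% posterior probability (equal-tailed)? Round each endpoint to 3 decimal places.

[0.450, 0.988]

Posterior: Gamma(5+6, 0.8+14.8) = Gamma(11, 15.6) (shape, rate).
Equal-tailed 80% interval: Gamma(11, 15.6) quantiles at 0.1 and 0.9.
Posterior mean ≈ 0.705, SD ≈ 0.213; a Normal approximation gives roughly [0.433, 0.978].
Exact: lower = 0.450; upper = 0.988.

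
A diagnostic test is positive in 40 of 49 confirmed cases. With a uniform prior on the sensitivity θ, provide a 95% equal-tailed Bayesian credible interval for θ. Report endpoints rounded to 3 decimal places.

[0.686, 0.900]

Posterior: Beta(1+40, 1+9) = Beta(41, 10).
Equal-tailed 95% interval: the 0.025 and 0.975 quantiles of Beta(41, 10).
Posterior mean ≈ 0.804, SD ≈ 0.055; a Normal approximation gives roughly [0.696, 0.912].
Exact: F⁻¹(0.025) = 0.686; F⁻¹(0.975) = 0.900.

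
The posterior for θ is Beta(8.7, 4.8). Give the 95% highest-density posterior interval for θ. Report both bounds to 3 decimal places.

[0.399, 0.879]

The posterior is unimodal and skewed, so the HPD interval has equal density at both endpoints and is the shortest 95% interval.
Solving f(0.399) = f(0.879) with F(0.879) − F(0.399) = 0.95 gives [0.399, 0.879].
For comparison, the equal-tailed interval is [0.383, 0.866]; the HPD is narrower and shifted toward the mode.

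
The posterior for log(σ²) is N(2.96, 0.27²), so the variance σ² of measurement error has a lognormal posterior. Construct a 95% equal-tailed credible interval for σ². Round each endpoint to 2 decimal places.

[11.37, 32.76]

On the log scale the 95% interval is 2.96 ± 1.960 × 0.27 = [2.4308, 3.4892].
Exponentiate: [e^2.4308, e^3.4892] = [11.37, 32.76].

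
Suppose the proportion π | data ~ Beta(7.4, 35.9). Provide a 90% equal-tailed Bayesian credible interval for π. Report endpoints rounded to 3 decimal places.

[0.087, 0.272]

Posterior: Beta(7.4, 35.9).
Equal-tailed 90% interval: the 0.05 and 0.95 quantiles of Beta(7.4, 35.9).
Posterior mean ≈ 0.171, SD ≈ 0.057; a Normal approximation gives roughly [0.078, 0.264].
Exact: F⁻¹(0.05) = 0.087; F⁻¹(0.95) = 0.272.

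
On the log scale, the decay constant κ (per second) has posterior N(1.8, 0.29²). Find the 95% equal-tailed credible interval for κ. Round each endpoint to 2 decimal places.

[3.43, 10.68]

On the log scale the 95% interval is 1.8 ± 1.960 × 0.29 = [1.2316, 2.3684].
Exponentiate: [e^1.2316, e^2.3684] = [3.43, 10.68].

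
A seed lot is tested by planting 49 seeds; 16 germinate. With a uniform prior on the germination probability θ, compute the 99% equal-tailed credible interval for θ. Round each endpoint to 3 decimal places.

[0.180, 0.511]

Posterior: Beta(1+16, 1+33) = Beta(17, 34).
Equal-tailed 99% interval: the 0.005 and 0.995 quantiles of Beta(17, 34).
Posterior mean ≈ 0.333, SD ≈ 0.065; a Normal approximation gives roughly [0.165, 0.502].
Exact: F⁻¹(0.005) = 0.180; F⁻¹(0.995) = 0.511.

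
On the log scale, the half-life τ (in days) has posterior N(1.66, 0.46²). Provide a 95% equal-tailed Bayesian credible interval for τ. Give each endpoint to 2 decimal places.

On the log scale the 95% interval is 1.66 ± 1.960 × 0.46 = [0.7584, 2.5616].
Exponentiate: [e^0.7584, e^2.5616] = [2.13, 12.96].

[2.13, 12.96]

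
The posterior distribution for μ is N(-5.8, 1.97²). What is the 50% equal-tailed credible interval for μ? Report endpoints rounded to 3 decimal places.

The posterior is symmetric, so the 50% equal-tailed interval is μ = -5.8 ± z·1.97 with z = 0.674.
Half-width: 0.674 × 1.97 = 1.329.
-5.8 − 1.329 = -7.129; -5.8 + 1.329 = -4.471.

[-7.129, -4.471]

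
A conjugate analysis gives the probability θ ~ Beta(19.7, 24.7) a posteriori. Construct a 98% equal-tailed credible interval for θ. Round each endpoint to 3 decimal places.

Posterior: Beta(19.7, 24.7).
Equal-tailed 98% interval: the 0.01 and 0.99 quantiles of Beta(19.7, 24.7).
Posterior mean ≈ 0.444, SD ≈ 0.074; a Normal approximation gives roughly [0.272, 0.615].
Exact: F⁻¹(0.01) = 0.278; F⁻¹(0.99) = 0.617.

[0.278, 0.617]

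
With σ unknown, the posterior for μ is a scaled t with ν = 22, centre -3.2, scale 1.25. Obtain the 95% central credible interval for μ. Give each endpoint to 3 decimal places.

The t_22 distribution is symmetric; the 95% interval is -3.2 ± t·1.25 with t_{0.975,22} = 2.074.
Half-width: 2.074 × 1.25 = 2.592.
-3.2 − 2.592 = -5.792; -3.2 + 2.592 = -0.608.

[-5.792, -0.608]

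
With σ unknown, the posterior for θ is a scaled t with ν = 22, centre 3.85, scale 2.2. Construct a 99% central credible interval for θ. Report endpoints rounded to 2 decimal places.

The t_22 distribution is symmetric; the 99% interval is 3.85 ± t·2.2 with t_{0.995,22} = 2.819.
Half-width: 2.819 × 2.2 = 6.20.
3.85 − 6.20 = -2.35; 3.85 + 6.20 = 10.05.

[-2.35, 10.05]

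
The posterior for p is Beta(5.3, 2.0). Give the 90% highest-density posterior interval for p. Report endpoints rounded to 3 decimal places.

The posterior is unimodal and skewed, so the HPD interval has equal density at both endpoints and is the shortest 90% interval.
Solving f(0.495) = f(0.972) with F(0.972) − F(0.495) = 0.90 gives [0.495, 0.972].
For comparison, the equal-tailed interval is [0.438, 0.940]; the HPD is narrower and shifted toward the mode.

[0.495, 0.972]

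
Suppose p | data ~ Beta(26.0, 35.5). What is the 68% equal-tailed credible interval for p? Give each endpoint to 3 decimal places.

Posterior: Beta(26.0, 35.5).
Equal-tailed 68% interval: the 0.16 and 0.84 quantiles of Beta(26.0, 35.5).
Posterior mean ≈ 0.423, SD ≈ 0.062; a Normal approximation gives roughly [0.361, 0.485].
Exact: F⁻¹(0.16) = 0.360; F⁻¹(0.84) = 0.485.

[0.360, 0.485]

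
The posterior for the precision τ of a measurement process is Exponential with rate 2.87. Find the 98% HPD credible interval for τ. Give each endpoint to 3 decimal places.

[0.000, 1.363]

The exponential density is strictly decreasing on [0, ∞), so the HPD interval is anchored at 0: [0, q] with P(τ ≤ q) = 0.98.
q = −ln(1 − 0.98) / 2.87 = 3.9120 / 2.87 = 1.363.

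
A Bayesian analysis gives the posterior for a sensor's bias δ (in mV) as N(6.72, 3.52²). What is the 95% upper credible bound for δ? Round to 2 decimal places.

Need U with P(δ ≤ U) = 0.95: U = 6.72 + z_{0.05}·3.52.
z = 1.645; U = 6.72 + 1.645 × 3.52 = 12.51.

12.51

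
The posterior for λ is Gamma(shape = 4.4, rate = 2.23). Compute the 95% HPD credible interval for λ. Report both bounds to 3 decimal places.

The posterior is unimodal and skewed, so the HPD interval has equal density at both endpoints and is the shortest 95% interval.
Solving f(0.405) = f(3.833) with F(3.833) − F(0.405) = 0.95 gives [0.405, 3.833].
For comparison, the equal-tailed interval is [0.582, 4.199]; the HPD is narrower and shifted toward the mode.

[0.405, 3.833]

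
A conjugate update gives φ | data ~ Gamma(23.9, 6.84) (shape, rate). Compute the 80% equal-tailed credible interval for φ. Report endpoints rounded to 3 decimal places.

[2.615, 4.436]

Posterior: Gamma(shape 23.9, rate 6.84).
Equal-tailed 80% interval: Gamma(23.9, 6.84) quantiles at 0.1 and 0.9.
Posterior mean ≈ 3.494, SD ≈ 0.715; a Normal approximation gives roughly [2.578, 4.410].
Exact: lower = 2.615; upper = 4.436.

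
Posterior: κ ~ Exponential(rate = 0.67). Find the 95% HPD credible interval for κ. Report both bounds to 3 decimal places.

The exponential density is strictly decreasing on [0, ∞), so the HPD interval is anchored at 0: [0, q] with P(κ ≤ q) = 0.95.
q = −ln(1 − 0.95) / 0.67 = 2.9957 / 0.67 = 4.471.

[0.000, 4.471]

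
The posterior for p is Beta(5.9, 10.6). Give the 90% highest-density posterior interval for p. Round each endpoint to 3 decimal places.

[0.168, 0.543]

The posterior is unimodal and skewed, so the HPD interval has equal density at both endpoints and is the shortest 90% interval.
Solving f(0.168) = f(0.543) with F(0.543) − F(0.168) = 0.90 gives [0.168, 0.543].
For comparison, the equal-tailed interval is [0.179, 0.556]; the HPD is narrower and shifted toward the mode.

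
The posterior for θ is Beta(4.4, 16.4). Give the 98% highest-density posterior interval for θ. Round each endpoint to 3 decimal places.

[0.042, 0.426]

The posterior is unimodal and skewed, so the HPD interval has equal density at both endpoints and is the shortest 98% interval.
Solving f(0.042) = f(0.426) with F(0.426) − F(0.042) = 0.98 gives [0.042, 0.426].
For comparison, the equal-tailed interval is [0.054, 0.448]; the HPD is narrower and shifted toward the mode.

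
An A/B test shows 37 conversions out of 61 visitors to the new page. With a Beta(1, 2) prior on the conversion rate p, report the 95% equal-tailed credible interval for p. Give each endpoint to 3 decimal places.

[0.472, 0.710]

Posterior: Beta(1+37, 2+24) = Beta(38, 26).
Equal-tailed 95% interval: the 0.025 and 0.975 quantiles of Beta(38, 26).
Posterior mean ≈ 0.594, SD ≈ 0.061; a Normal approximation gives roughly [0.474, 0.713].
Exact: F⁻¹(0.025) = 0.472; F⁻¹(0.975) = 0.710.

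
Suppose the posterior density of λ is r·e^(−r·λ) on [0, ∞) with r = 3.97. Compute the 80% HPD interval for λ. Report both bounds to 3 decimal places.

The exponential density is strictly decreasing on [0, ∞), so the HPD interval is anchored at 0: [0, q] with P(λ ≤ q) = 0.80.
q = −ln(1 − 0.80) / 3.97 = 1.6094 / 3.97 = 0.405.

[0.000, 0.405]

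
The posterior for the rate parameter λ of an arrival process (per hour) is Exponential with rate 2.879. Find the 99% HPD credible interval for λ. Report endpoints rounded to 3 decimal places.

[0.000, 1.600]

The exponential density is strictly decreasing on [0, ∞), so the HPD interval is anchored at 0: [0, q] with P(λ ≤ q) = 0.99.
q = −ln(1 − 0.99) / 2.879 = 4.6052 / 2.879 = 1.600.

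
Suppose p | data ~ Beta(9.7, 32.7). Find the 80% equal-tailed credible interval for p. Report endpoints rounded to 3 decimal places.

Posterior: Beta(9.7, 32.7).
Equal-tailed 80% interval: the 0.1 and 0.9 quantiles of Beta(9.7, 32.7).
Posterior mean ≈ 0.229, SD ≈ 0.064; a Normal approximation gives roughly [0.147, 0.310].
Exact: F⁻¹(0.1) = 0.150; F⁻¹(0.9) = 0.313.

[0.150, 0.313]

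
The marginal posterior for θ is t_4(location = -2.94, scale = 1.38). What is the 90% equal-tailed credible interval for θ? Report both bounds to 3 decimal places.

The t_4 distribution is symmetric; the 90% interval is -2.94 ± t·1.38 with t_{0.95,4} = 2.132.
Half-width: 2.132 × 1.38 = 2.942.
-2.94 − 2.942 = -5.882; -2.94 + 2.942 = 0.002.

[-5.882, 0.002]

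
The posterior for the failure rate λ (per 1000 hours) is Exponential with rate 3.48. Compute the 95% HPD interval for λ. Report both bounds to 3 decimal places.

[0.000, 0.861]

The exponential density is strictly decreasing on [0, ∞), so the HPD interval is anchored at 0: [0, q] with P(λ ≤ q) = 0.95.
q = −ln(1 − 0.95) / 3.48 = 2.9957 / 3.48 = 0.861.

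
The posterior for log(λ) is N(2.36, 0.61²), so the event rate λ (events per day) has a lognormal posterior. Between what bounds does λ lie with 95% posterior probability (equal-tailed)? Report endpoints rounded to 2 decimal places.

[3.20, 35.01]

On the log scale the 95% interval is 2.36 ± 1.960 × 0.61 = [1.1644, 3.5556].
Exponentiate: [e^1.1644, e^3.5556] = [3.20, 35.01].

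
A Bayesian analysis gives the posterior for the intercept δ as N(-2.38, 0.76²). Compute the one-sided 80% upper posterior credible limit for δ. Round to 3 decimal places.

-1.740

Need U with P(δ ≤ U) = 0.80: U = -2.38 + z_{0.2}·0.76.
z = 0.842; U = -2.38 + 0.842 × 0.76 = -1.740.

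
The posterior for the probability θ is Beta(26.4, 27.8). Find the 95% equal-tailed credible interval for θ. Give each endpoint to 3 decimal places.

Posterior: Beta(26.4, 27.8).
Equal-tailed 95% interval: the 0.025 and 0.975 quantiles of Beta(26.4, 27.8).
Posterior mean ≈ 0.487, SD ≈ 0.067; a Normal approximation gives roughly [0.355, 0.619].
Exact: F⁻¹(0.025) = 0.356; F⁻¹(0.975) = 0.619.

[0.356, 0.619]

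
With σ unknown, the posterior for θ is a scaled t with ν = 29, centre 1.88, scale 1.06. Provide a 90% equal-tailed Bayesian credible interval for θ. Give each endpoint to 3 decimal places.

[0.079, 3.681]

The t_29 distribution is symmetric; the 90% interval is 1.88 ± t·1.06 with t_{0.95,29} = 1.699.
Half-width: 1.699 × 1.06 = 1.801.
1.88 − 1.801 = 0.079; 1.88 + 1.801 = 3.681.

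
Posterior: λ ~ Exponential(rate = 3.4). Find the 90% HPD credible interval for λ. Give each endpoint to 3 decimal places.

The exponential density is strictly decreasing on [0, ∞), so the HPD interval is anchored at 0: [0, q] with P(λ ≤ q) = 0.90.
q = −ln(1 − 0.90) / 3.4 = 2.3026 / 3.4 = 0.677.

[0.000, 0.677]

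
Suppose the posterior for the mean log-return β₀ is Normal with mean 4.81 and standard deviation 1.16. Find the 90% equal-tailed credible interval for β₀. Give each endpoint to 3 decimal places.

The posterior is symmetric, so the 90% equal-tailed interval is β₀ = 4.81 ± z·1.16 with z = 1.645.
Half-width: 1.645 × 1.16 = 1.908.
4.81 − 1.908 = 2.902; 4.81 + 1.908 = 6.718.

[2.902, 6.718]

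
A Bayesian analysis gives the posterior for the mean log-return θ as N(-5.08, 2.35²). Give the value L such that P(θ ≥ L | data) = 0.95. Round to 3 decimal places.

Need L with P(θ ≥ L) = 0.95: L = -5.08 − z_{0.05}·2.35.
z = 1.645; L = -5.08 − 1.645 × 2.35 = -8.945.

-8.945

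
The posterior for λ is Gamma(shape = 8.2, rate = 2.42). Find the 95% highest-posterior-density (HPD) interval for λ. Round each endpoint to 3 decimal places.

The posterior is unimodal and skewed, so the HPD interval has equal density at both endpoints and is the shortest 95% interval.
Solving f(1.282) = f(5.745) with F(5.745) − F(1.282) = 0.95 gives [1.282, 5.745].
For comparison, the equal-tailed interval is [1.481, 6.071]; the HPD is narrower and shifted toward the mode.

[1.282, 5.745]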